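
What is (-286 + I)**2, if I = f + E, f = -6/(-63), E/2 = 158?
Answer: 399424/441 ≈ 905.72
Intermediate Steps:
E = 316 (E = 2*158 = 316)
f = 2/21 (f = -6*(-1/63) = 2/21 ≈ 0.095238)
I = 6638/21 (I = 2/21 + 316 = 6638/21 ≈ 316.10)
(-286 + I)**2 = (-286 + 6638/21)**2 = (632/21)**2 = 399424/441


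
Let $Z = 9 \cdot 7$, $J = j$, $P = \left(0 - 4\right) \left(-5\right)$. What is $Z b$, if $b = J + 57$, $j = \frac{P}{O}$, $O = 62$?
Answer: $\frac{111951}{31} \approx 3611.3$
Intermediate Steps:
$P = 20$ ($P = \left(-4\right) \left(-5\right) = 20$)
$j = \frac{10}{31}$ ($j = \frac{20}{62} = 20 \cdot \frac{1}{62} = \frac{10}{31} \approx 0.32258$)
$J = \frac{10}{31} \approx 0.32258$
$Z = 63$
$b = \frac{1777}{31}$ ($b = \frac{10}{31} + 57 = \frac{1777}{31} \approx 57.323$)
$Z b = 63 \cdot \frac{1777}{31} = \frac{111951}{31}$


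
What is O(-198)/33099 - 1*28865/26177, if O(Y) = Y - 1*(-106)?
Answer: -957810919/866432523 ≈ -1.1055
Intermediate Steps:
O(Y) = 106 + Y (O(Y) = Y + 106 = 106 + Y)
O(-198)/33099 - 1*28865/26177 = (106 - 198)/33099 - 1*28865/26177 = -92*1/33099 - 28865*1/26177 = -92/33099 - 28865/26177 = -957810919/866432523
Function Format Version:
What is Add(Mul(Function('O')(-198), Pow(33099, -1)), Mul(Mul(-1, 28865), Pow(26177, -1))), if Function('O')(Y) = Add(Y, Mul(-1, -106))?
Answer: Rational(-957810919, 866432523) ≈ -1.1055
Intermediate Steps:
Function('O')(Y) = Add(106, Y) (Function('O')(Y) = Add(Y, 106) = Add(106, Y))
Add(Mul(Function('O')(-198), Pow(33099, -1)), Mul(Mul(-1, 28865), Pow(26177, -1))) = Add(Mul(Add(106, -198), Pow(33099, -1)), Mul(Mul(-1, 28865), Pow(26177, -1))) = Add(Mul(-92, Rational(1, 33099)), Mul(-28865, Rational(1, 26177))) = Add(Rational(-92, 33099), Rational(-28865, 26177)) = Rational(-957810919, 866432523)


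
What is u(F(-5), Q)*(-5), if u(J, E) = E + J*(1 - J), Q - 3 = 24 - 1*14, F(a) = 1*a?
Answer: 85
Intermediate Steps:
F(a) = a
Q = 13 (Q = 3 + (24 - 1*14) = 3 + (24 - 14) = 3 + 10 = 13)
u(F(-5), Q)*(-5) = (13 - 5 - 1*(-5)²)*(-5) = (13 - 5 - 1*25)*(-5) = (13 - 5 - 25)*(-5) = -17*(-5) = 85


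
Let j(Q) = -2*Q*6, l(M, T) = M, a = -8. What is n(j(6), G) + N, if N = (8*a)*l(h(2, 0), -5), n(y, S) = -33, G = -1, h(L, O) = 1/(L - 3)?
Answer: 31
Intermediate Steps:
h(L, O) = 1/(-3 + L)
j(Q) = -12*Q
N = 64 (N = (8*(-8))/(-3 + 2) = -64/(-1) = -64*(-1) = 64)
n(j(6), G) + N = -33 + 64 = 31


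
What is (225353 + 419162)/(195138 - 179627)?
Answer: 644515/15511 ≈ 41.552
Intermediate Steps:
(225353 + 419162)/(195138 - 179627) = 644515/15511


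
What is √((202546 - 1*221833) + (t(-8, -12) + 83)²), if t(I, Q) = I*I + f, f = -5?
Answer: √877 ≈ 29.614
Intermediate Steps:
t(I, Q) = -5 + I² (t(I, Q) = I*I - 5 = I² - 5 = -5 + I²)
√((202546 - 1*221833) + (t(-8, -12) + 83)²) = √((202546 - 1*221833) + ((-5 + (-8)²) + 83)²) = √((202546 - 221833) + ((-5 + 64) + 83)²) = √(-19287 + (59 + 83)²) = √(-19287 + 142²) = √(-19287 + 20164) = √877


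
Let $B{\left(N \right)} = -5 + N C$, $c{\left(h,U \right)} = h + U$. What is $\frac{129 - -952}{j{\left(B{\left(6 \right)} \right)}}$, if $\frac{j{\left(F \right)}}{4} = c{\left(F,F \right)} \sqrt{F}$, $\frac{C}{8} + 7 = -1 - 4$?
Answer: $\frac{1081 i \sqrt{581}}{2700488} \approx 0.0096488 i$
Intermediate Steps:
$C = -96$ ($C = -56 + 8 \left(-1 - 4\right) = -56 + 8 \left(-5\right) = -56 - 40 = -96$)
$c{\left(h,U \right)} = U + h$
$B{\left(N \right)} = -5 - 96 N$ ($B{\left(N \right)} = -5 + N \left(-96\right) = -5 - 96 N$)
$j{\left(F \right)} = 8 F^{\frac{3}{2}}$ ($j{\left(F \right)} = 4 \left(F + F\right) \sqrt{F} = 4 \cdot 2 F \sqrt{F} = 4 \cdot 2 F^{\frac{3}{2}} = 8 F^{\frac{3}{2}}$)
$\frac{129 - -952}{j{\left(B{\left(6 \right)} \right)}} = \frac{129 - -952}{8 \left(-5 - 576\right)^{\frac{3}{2}}} = \frac{129 + 952}{8 \left(-5 - 576\right)^{\frac{3}{2}}} = \frac{1081}{8 \left(-581\right)^{\frac{3}{2}}} = \frac{1081}{8 \left(- 581 i \sqrt{581}\right)} = \frac{1081}{\left(-4648\right) i \sqrt{581}} = 1081 \frac{i \sqrt{581}}{2700488} = \frac{1081 i \sqrt{581}}{2700488}$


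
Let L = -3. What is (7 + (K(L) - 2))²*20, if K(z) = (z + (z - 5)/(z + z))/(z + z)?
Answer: 45125/81 ≈ 557.10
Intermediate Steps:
K(z) = (z + (-5 + z)/(2*z))/(2*z) (K(z) = (z + (-5 + z)/((2*z)))/((2*z)) = (z + (-5 + z)*(1/(2*z)))*(1/(2*z)) = (z + (-5 + z)/(2*z))*(1/(2*z)) = (z + (-5 + z)/(2*z))/(2*z))
(7 + (K(L) - 2))²*20 = (7 + ((¼)*(-5 - 3 + 2*(-3)²)/(-3)² - 2))²*20 = (7 + ((¼)*(⅑)*(-5 - 3 + 2*9) - 2))²*20 = (7 + ((¼)*(⅑)*(-5 - 3 + 18) - 2))²*20 = (7 + ((¼)*(⅑)*10 - 2))²*20 = (7 + (5/18 - 2))²*20 = (7 - 31/18)²*20 = (95/18)²*20 = (9025/324)*20 = 45125/81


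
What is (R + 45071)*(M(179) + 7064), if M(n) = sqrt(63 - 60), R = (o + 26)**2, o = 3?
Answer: 324322368 + 45912*sqrt(3) ≈ 3.2440e+8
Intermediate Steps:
R = 841 (R = (3 + 26)**2 = 29**2 = 841)
M(n) = sqrt(3)
(R + 45071)*(M(179) + 7064) = (841 + 45071)*(sqrt(3) + 7064) = 45912*(7064 + sqrt(3)) = 324322368 + 45912*sqrt(3)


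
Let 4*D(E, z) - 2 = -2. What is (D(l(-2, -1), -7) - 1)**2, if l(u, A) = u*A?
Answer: 1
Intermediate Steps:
l(u, A) = A*u
D(E, z) = 0 (D(E, z) = 1/2 + (1/4)*(-2) = 1/2 - 1/2 = 0)
(D(l(-2, -1), -7) - 1)**2 = (0 - 1)**2 = (-1)**2 = 1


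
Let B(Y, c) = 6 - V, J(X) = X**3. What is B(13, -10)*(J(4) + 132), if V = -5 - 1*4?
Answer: 2940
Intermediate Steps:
V = -9 (V = -5 - 4 = -9)
B(Y, c) = 15 (B(Y, c) = 6 - 1*(-9) = 6 + 9 = 15)
B(13, -10)*(J(4) + 132) = 15*(4**3 + 132) = 15*(64 + 132) = 15*196 = 2940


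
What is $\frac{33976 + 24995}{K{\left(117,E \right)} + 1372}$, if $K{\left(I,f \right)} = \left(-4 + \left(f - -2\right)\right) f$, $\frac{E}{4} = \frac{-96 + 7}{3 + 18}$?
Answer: $\frac{26006211}{746740} \approx 34.826$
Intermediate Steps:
$E = - \frac{356}{21}$ ($E = 4 \frac{-96 + 7}{3 + 18} = 4 \left(- \frac{89}{21}\right) = - \frac{356}{21} \approx -16.952$)
$K{\left(I,f \right)} = f \left(-2 + f\right)$ ($K{\left(I,f \right)} = \left(-4 + \left(f + 2\right)\right) f = \left(-4 + \left(2 + f\right)\right) f = \left(-2 + f\right) f = f \left(-2 + f\right)$)
$\frac{33976 + 24995}{K{\left(117,E \right)} + 1372} = \frac{33976 + 24995}{- \frac{356 \left(-2 - \frac{356}{21}\right)}{21} + 1372} = \frac{58971}{\left(- \frac{356}{21}\right) \left(- \frac{398}{21}\right) + 1372} = \frac{58971}{\frac{141688}{441} + 1372} = \frac{58971}{\frac{746740}{441}} = 58971 \cdot \frac{441}{746740} = \frac{26006211}{746740}$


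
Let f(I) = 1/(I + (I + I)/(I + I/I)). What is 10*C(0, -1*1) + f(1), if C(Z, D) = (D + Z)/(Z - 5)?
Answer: 5/2 ≈ 2.5000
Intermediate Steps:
f(I) = 1/(I + 2*I/(1 + I)) (f(I) = 1/(I + (2*I)/(I + 1)) = 1/(I + (2*I)/(1 + I)) = 1/(I + 2*I/(1 + I)))
C(Z, D) = (D + Z)/(-5 + Z)
10*C(0, -1*1) + f(1) = 10*((-1*1 + 0)/(-5 + 0)) + (1 + 1)/(1*(3 + 1)) = 10*((-1 + 0)/(-5)) + 1*2/4 = 10*(-⅕*(-1)) + 1*(¼)*2 = 10*(⅕) + ½ = 2 + ½ = 5/2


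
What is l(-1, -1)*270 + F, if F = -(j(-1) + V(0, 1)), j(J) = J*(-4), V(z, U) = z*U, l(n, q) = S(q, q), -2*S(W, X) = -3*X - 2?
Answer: -139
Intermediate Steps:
S(W, X) = 1 + 3*X/2 (S(W, X) = -(-3*X - 2)/2 = -(-2 - 3*X)/2 = 1 + 3*X/2)
l(n, q) = 1 + 3*q/2
V(z, U) = U*z
j(J) = -4*J
F = -4 (F = -(-4*(-1) + 1*0) = -(4 + 0) = -1*4 = -4)
l(-1, -1)*270 + F = (1 + (3/2)*(-1))*270 - 4 = (1 - 3/2)*270 - 4 = -½*270 - 4 = -135 - 4 = -139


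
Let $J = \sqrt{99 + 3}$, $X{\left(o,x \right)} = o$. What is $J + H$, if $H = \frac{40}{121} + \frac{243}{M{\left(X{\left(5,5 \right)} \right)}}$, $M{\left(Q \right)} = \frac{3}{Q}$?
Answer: $\frac{49045}{121} + \sqrt{102} \approx 415.43$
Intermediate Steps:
$H = \frac{49045}{121}$ ($H = \frac{40}{121} + \frac{243}{3 \cdot \frac{1}{5}} = 40 \cdot \frac{1}{121} + \frac{243}{3 \cdot \frac{1}{5}} = \frac{40}{121} + \frac{243}{\frac{3}{5}} = \frac{40}{121} + 243 \cdot \frac{5}{3} = \frac{40}{121} + 405 = \frac{49045}{121} \approx 405.33$)
$J = \sqrt{102} \approx 10.1$
$J + H = \sqrt{102} + \frac{49045}{121} = \frac{49045}{121} + \sqrt{102}$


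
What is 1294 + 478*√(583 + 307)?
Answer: 1294 + 478*√890 ≈ 15554.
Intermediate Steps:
1294 + 478*√(583 + 307) = 1294 + 478*√890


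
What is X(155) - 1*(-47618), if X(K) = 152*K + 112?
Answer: 71290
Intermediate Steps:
X(K) = 112 + 152*K
X(155) - 1*(-47618) = (112 + 152*155) - 1*(-47618) = (112 + 23560) + 47618 = 23672 + 47618 = 71290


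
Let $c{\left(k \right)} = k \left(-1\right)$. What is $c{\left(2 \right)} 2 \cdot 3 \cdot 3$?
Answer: $-36$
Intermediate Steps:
$c{\left(k \right)} = - k$
$c{\left(2 \right)} 2 \cdot 3 \cdot 3 = \left(-1\right) 2 \cdot 2 \cdot 3 \cdot 3 = \left(-2\right) 6 \cdot 3 = \left(-12\right) 3 = -36$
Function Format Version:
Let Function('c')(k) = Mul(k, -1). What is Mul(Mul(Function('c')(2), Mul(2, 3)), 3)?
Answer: -36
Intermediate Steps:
Function('c')(k) = Mul(-1, k)
Mul(Mul(Function('c')(2), Mul(2, 3)), 3) = Mul(Mul(Mul(-1, 2), Mul(2, 3)), 3) = Mul(Mul(-2, 6), 3) = Mul(-12, 3) = -36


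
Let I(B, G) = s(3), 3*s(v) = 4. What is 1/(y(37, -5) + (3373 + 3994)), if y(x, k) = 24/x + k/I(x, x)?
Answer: 148/1089857 ≈ 0.00013580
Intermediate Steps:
s(v) = 4/3 (s(v) = (1/3)*4 = 4/3)
I(B, G) = 4/3
y(x, k) = 24/x + 3*k/4 (y(x, k) = 24/x + k/(4/3) = 24/x + k*(3/4) = 24/x + 3*k/4)
1/(y(37, -5) + (3373 + 3994)) = 1/((24/37 + (3/4)*(-5)) + (3373 + 3994)) = 1/((24*(1/37) - 15/4) + 7367) = 1/((24/37 - 15/4) + 7367) = 1/(-459/148 + 7367) = 1/(1089857/148) = 148/1089857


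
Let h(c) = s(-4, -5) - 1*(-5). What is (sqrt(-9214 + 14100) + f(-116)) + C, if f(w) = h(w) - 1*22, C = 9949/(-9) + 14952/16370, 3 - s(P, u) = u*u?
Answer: -84238216/73665 + sqrt(4886) ≈ -1073.6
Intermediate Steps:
s(P, u) = 3 - u**2 (s(P, u) = 3 - u*u = 3 - u**2)
h(c) = -17 (h(c) = (3 - 1*(-5)**2) - 1*(-5) = (3 - 1*25) + 5 = (3 - 25) + 5 = -22 + 5 = -17)
C = -81365281/73665 (C = 9949*(-1/9) + 14952*(1/16370) = -9949/9 + 7476/8185 = -81365281/73665 ≈ -1104.5)
f(w) = -39 (f(w) = -17 - 1*22 = -17 - 22 = -39)
(sqrt(-9214 + 14100) + f(-116)) + C = (sqrt(-9214 + 14100) - 39) - 81365281/73665 = (sqrt(4886) - 39) - 81365281/73665 = (-39 + sqrt(4886)) - 81365281/73665 = -84238216/73665 + sqrt(4886)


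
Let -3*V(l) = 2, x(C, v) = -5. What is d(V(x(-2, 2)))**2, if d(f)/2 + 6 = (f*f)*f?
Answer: 115600/729 ≈ 158.57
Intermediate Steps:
V(l) = -2/3 (V(l) = -1/3*2 = -2/3)
d(f) = -12 + 2*f**3 (d(f) = -12 + 2*((f*f)*f) = -12 + 2*(f**2*f) = -12 + 2*f**3)
d(V(x(-2, 2)))**2 = (-12 + 2*(-2/3)**3)**2 = (-12 + 2*(-8/27))**2 = (-12 - 16/27)**2 = (-340/27)**2 = 115600/729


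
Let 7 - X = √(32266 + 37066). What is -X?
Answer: -7 + 2*√17333 ≈ 256.31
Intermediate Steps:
X = 7 - 2*√17333 (X = 7 - √(32266 + 37066) = 7 - √69332 = 7 - 2*√17333 ≈ -256.31)
-X = -(7 - 2*√17333) = -7 + 2*√17333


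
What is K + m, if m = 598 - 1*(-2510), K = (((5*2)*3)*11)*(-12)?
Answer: -852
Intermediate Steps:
K = -3960 (K = ((10*3)*11)*(-12) = (30*11)*(-12) = 330*(-12) = -3960)
m = 3108 (m = 598 + 2510 = 3108)
K + m = -3960 + 3108 = -852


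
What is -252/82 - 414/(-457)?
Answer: -40608/18737 ≈ -2.1673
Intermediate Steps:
-252/82 - 414/(-457) = -252*1/82 - 414*(-1/457) = -126/41 + 414/457 = -40608/18737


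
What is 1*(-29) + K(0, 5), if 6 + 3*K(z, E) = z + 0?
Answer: -31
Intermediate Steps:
K(z, E) = -2 + z/3 (K(z, E) = -2 + (z + 0)/3 = -2 + z/3)
1*(-29) + K(0, 5) = 1*(-29) + (-2 + (⅓)*0) = -29 + (-2 + 0) = -29 - 2 = -31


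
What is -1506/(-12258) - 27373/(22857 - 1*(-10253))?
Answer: -47612429/67643730 ≈ -0.70387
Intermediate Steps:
-1506/(-12258) - 27373/(22857 - 1*(-10253)) = -1506*(-1/12258) - 27373/(22857 + 10253) = 251/2043 - 27373/33110 = -47612429/67643730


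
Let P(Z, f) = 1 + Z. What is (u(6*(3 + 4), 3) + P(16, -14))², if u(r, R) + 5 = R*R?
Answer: 441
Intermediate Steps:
u(r, R) = -5 + R² (u(r, R) = -5 + R*R = -5 + R²)
(u(6*(3 + 4), 3) + P(16, -14))² = ((-5 + 3²) + (1 + 16))² = ((-5 + 9) + 17)² = (4 + 17)² = 21² = 441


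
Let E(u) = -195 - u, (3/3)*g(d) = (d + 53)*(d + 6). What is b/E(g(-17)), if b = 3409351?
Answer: 3409351/201 ≈ 16962.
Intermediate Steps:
g(d) = (6 + d)*(53 + d) (g(d) = (d + 53)*(d + 6) = (53 + d)*(6 + d) = (6 + d)*(53 + d))
b/E(g(-17)) = 3409351/(-195 - (318 + (-17)² + 59*(-17))) = 3409351/(-195 - (318 + 289 - 1003)) = 3409351/(-195 - 1*(-396)) = 3409351/(-195 + 396) = 3409351/201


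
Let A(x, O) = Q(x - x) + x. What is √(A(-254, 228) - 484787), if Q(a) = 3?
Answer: I*√485038 ≈ 696.45*I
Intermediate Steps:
A(x, O) = 3 + x
√(A(-254, 228) - 484787) = √((3 - 254) - 484787) = √(-251 - 484787) = √(-485038) = I*√485038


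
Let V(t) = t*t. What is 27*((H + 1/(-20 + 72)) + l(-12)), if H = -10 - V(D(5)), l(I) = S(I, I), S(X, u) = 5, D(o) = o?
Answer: -42093/52 ≈ -809.48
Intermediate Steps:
V(t) = t²
l(I) = 5
H = -35 (H = -10 - 1*5² = -10 - 1*25 = -10 - 25 = -35)
27*((H + 1/(-20 + 72)) + l(-12)) = 27*((-35 + 1/(-20 + 72)) + 5) = 27*((-35 + 1/52) + 5) = 27*(-1819/52 + 5) = 27*(-1559/52) = -42093/52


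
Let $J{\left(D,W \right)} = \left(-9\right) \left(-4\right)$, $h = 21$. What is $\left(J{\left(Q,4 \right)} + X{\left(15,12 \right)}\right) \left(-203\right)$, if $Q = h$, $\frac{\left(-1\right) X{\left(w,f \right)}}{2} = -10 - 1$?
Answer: $-11774$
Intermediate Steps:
$X{\left(w,f \right)} = 22$ ($X{\left(w,f \right)} = - 2 \left(-10 - 1\right) = \left(-2\right) \left(-11\right) = 22$)
$Q = 21$
$J{\left(D,W \right)} = 36$
$\left(J{\left(Q,4 \right)} + X{\left(15,12 \right)}\right) \left(-203\right) = \left(36 + 22\right) \left(-203\right) = 58 \left(-203\right) = -11774$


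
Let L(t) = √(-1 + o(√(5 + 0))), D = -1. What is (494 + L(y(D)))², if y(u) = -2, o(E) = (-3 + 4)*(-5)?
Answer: (494 + I*√6)² ≈ 2.4403e+5 + 2420.0*I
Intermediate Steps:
o(E) = -5 (o(E) = 1*(-5) = -5)
L(t) = I*√6 (L(t) = √(-1 - 5) = √(-6) = I*√6)
(494 + L(y(D)))² = (494 + I*√6)²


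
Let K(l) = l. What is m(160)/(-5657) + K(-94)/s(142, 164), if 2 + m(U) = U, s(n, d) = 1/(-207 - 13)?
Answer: 116986602/5657 ≈ 20680.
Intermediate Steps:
s(n, d) = -1/220 (s(n, d) = 1/(-220) = -1/220)
m(U) = -2 + U
m(160)/(-5657) + K(-94)/s(142, 164) = (-2 + 160)/(-5657) - 94/(-1/220) = 158*(-1/5657) - 94*(-220) = -158/5657 + 20680 = 116986602/5657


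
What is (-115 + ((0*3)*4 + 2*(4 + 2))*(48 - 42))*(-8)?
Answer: 344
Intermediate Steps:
(-115 + ((0*3)*4 + 2*(4 + 2))*(48 - 42))*(-8) = (-115 + (0*4 + 2*6)*6)*(-8) = (-115 + (0 + 12)*6)*(-8) = (-115 + 12*6)*(-8) = (-115 + 72)*(-8) = -43*(-8) = 344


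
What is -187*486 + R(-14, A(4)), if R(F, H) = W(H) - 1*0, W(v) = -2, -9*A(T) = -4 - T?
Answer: -90884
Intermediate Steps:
A(T) = 4/9 + T/9 (A(T) = -(-4 - T)/9 = 4/9 + T/9)
R(F, H) = -2 (R(F, H) = -2 - 1*0 = -2 + 0 = -2)
-187*486 + R(-14, A(4)) = -187*486 - 2 = -90882 - 2 = -90884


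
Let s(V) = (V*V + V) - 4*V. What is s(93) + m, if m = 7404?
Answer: 15774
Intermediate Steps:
s(V) = V² - 3*V (s(V) = (V² + V) - 4*V = (V + V²) - 4*V = V² - 3*V)
s(93) + m = 93*(-3 + 93) + 7404 = 93*90 + 7404 = 8370 + 7404 = 15774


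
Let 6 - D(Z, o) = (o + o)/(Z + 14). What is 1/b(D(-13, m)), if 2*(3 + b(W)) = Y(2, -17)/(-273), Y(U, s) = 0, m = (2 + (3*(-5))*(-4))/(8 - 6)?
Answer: -1/3 ≈ -0.33333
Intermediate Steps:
m = 31 (m = (2 - 15*(-4))/2 = (2 + 60)*(1/2) = 62*(1/2) = 31)
D(Z, o) = 6 - 2*o/(14 + Z) (D(Z, o) = 6 - (o + o)/(Z + 14) = 6 - 2*o/(14 + Z))
b(W) = -3 (b(W) = -3 + (0/(-273))/2 = -3 + (0*(-1/273))/2 = -3 + (1/2)*0 = -3 + 0 = -3)
1/b(D(-13, m)) = 1/(-3) = -1/3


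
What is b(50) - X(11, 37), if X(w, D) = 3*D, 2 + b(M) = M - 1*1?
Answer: -64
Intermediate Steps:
b(M) = -3 + M (b(M) = -2 + (M - 1*1) = -2 + (M - 1) = -2 + (-1 + M) = -3 + M)
b(50) - X(11, 37) = (-3 + 50) - 3*37 = 47 - 1*111 = 47 - 111 = -64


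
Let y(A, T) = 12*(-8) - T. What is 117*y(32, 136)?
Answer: -27144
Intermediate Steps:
y(A, T) = -96 - T
117*y(32, 136) = 117*(-96 - 1*136) = 117*(-96 - 136) = 117*(-232) = -27144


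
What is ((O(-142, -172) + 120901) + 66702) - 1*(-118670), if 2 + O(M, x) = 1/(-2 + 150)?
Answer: 45328109/148 ≈ 3.0627e+5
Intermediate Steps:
O(M, x) = -295/148 (O(M, x) = -2 + 1/(-2 + 150) = -2 + 1/148 = -295/148)
((O(-142, -172) + 120901) + 66702) - 1*(-118670) = ((-295/148 + 120901) + 66702) - 1*(-118670) = (17893053/148 + 66702) + 118670 = 27764949/148 + 118670 = 45328109/148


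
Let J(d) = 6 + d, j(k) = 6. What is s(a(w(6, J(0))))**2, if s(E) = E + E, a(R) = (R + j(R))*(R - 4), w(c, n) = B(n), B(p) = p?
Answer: 2304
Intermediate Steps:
w(c, n) = n
a(R) = (-4 + R)*(6 + R) (a(R) = (R + 6)*(R - 4) = (6 + R)*(-4 + R) = (-4 + R)*(6 + R))
s(E) = 2*E
s(a(w(6, J(0))))**2 = (2*(-24 + (6 + 0)**2 + 2*(6 + 0)))**2 = (2*(-24 + 6**2 + 2*6))**2 = (2*(-24 + 36 + 12))**2 = (2*24)**2 = 48**2 = 2304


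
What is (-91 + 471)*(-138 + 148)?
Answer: 3800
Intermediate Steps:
(-91 + 471)*(-138 + 148) = 380*10 = 3800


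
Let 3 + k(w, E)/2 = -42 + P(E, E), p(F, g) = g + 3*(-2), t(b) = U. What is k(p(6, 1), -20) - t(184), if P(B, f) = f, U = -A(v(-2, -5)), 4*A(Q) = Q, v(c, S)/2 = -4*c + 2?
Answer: -125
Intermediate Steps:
v(c, S) = 4 - 8*c (v(c, S) = 2*(-4*c + 2) = 2*(2 - 4*c) = 4 - 8*c)
A(Q) = Q/4
U = -5 (U = -(4 - 8*(-2))/4 = -(4 + 16)/4 = -20/4 = -1*5 = -5)
t(b) = -5
p(F, g) = -6 + g (p(F, g) = g - 6 = -6 + g)
k(w, E) = -90 + 2*E (k(w, E) = -6 + 2*(-42 + E) = -6 + (-84 + 2*E) = -90 + 2*E)
k(p(6, 1), -20) - t(184) = (-90 + 2*(-20)) - 1*(-5) = (-90 - 40) + 5 = -130 + 5 = -125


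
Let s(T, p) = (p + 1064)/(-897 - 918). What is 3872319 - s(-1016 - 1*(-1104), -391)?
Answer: 7028259658/1815 ≈ 3.8723e+6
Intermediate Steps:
s(T, p) = -1064/1815 - p/1815 (s(T, p) = (1064 + p)/(-1815) = (1064 + p)*(-1/1815) = -1064/1815 - p/1815)
3872319 - s(-1016 - 1*(-1104), -391) = 3872319 - (-1064/1815 - 1/1815*(-391)) = 3872319 - (-1064/1815 + 391/1815) = 3872319 - 1*(-673/1815) = 3872319 + 673/1815 = 7028259658/1815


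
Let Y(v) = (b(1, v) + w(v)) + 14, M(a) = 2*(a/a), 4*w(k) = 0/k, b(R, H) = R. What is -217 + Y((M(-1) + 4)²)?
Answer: -202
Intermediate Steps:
w(k) = 0 (w(k) = (0/k)/4 = (¼)*0 = 0)
M(a) = 2 (M(a) = 2*1 = 2)
Y(v) = 15 (Y(v) = (1 + 0) + 14 = 1 + 14 = 15)
-217 + Y((M(-1) + 4)²) = -217 + 15 = -202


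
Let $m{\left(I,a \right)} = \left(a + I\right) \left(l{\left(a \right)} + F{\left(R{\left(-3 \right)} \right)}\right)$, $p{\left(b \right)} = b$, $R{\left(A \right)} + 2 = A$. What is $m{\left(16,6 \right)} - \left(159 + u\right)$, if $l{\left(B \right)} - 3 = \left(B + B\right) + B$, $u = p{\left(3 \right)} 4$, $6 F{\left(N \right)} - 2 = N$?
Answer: $280$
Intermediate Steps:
$R{\left(A \right)} = -2 + A$
$F{\left(N \right)} = \frac{1}{3} + \frac{N}{6}$
$u = 12$ ($u = 3 \cdot 4 = 12$)
$l{\left(B \right)} = 3 + 3 B$ ($l{\left(B \right)} = 3 + \left(\left(B + B\right) + B\right) = 3 + \left(2 B + B\right) = 3 + 3 B$)
$m{\left(I,a \right)} = \left(\frac{5}{2} + 3 a\right) \left(I + a\right)$ ($m{\left(I,a \right)} = \left(a + I\right) \left(\left(3 + 3 a\right) + \left(\frac{1}{3} + \frac{-2 - 3}{6}\right)\right) = \left(I + a\right) \left(\left(3 + 3 a\right) + \left(\frac{1}{3} + \frac{1}{6} \left(-5\right)\right)\right) = \left(I + a\right) \left(\left(3 + 3 a\right) + \left(\frac{1}{3} - \frac{5}{6}\right)\right) = \left(I + a\right) \left(\left(3 + 3 a\right) - \frac{1}{2}\right) = \left(I + a\right) \left(\frac{5}{2} + 3 a\right) = \left(\frac{5}{2} + 3 a\right) \left(I + a\right)$)
$m{\left(16,6 \right)} - \left(159 + u\right) = \left(\left(- \frac{1}{2}\right) 16 - 3 + 3 \cdot 16 \left(1 + 6\right) + 3 \cdot 6 \left(1 + 6\right)\right) - 171 = \left(-8 - 3 + 3 \cdot 16 \cdot 7 + 3 \cdot 6 \cdot 7\right) - 171 = \left(-8 - 3 + 336 + 126\right) - 171 = 451 - 171 = 280$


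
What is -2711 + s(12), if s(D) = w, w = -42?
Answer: -2753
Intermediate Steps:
s(D) = -42
-2711 + s(12) = -2711 - 42 = -2753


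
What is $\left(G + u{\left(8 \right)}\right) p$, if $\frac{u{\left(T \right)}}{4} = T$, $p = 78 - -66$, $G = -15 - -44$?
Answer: $8784$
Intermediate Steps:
$G = 29$ ($G = -15 + 44 = 29$)
$p = 144$ ($p = 78 + 66 = 144$)
$u{\left(T \right)} = 4 T$
$\left(G + u{\left(8 \right)}\right) p = \left(29 + 4 \cdot 8\right) 144 = \left(29 + 32\right) 144 = 61 \cdot 144 = 8784$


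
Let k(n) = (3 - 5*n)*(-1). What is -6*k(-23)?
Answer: 708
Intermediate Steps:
k(n) = -3 + 5*n
-6*k(-23) = -6*(-3 + 5*(-23)) = -6*(-3 - 115) = -6*(-118) = 708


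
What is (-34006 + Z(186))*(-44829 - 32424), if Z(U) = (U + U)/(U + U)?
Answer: 2626988265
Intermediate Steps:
Z(U) = 1 (Z(U) = (2*U)/((2*U)) = (2*U)*(1/(2*U)) = 1)
(-34006 + Z(186))*(-44829 - 32424) = (-34006 + 1)*(-44829 - 32424) = -34005*(-77253) = 2626988265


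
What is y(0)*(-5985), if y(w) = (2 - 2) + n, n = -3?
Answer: 17955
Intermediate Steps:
y(w) = -3 (y(w) = (2 - 2) - 3 = 0 - 3 = -3)
y(0)*(-5985) = -3*(-5985) = 17955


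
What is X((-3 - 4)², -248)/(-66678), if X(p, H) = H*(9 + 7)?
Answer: 1984/33339 ≈ 0.059510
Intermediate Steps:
X(p, H) = 16*H (X(p, H) = H*16 = 16*H)
X((-3 - 4)², -248)/(-66678) = (16*(-248))/(-66678) = -3968*(-1/66678) = 1984/33339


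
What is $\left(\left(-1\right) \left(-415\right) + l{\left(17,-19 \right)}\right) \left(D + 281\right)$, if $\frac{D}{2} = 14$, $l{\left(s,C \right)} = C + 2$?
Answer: $122982$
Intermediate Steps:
$l{\left(s,C \right)} = 2 + C$
$D = 28$ ($D = 2 \cdot 14 = 28$)
$\left(\left(-1\right) \left(-415\right) + l{\left(17,-19 \right)}\right) \left(D + 281\right) = \left(\left(-1\right) \left(-415\right) + \left(2 - 19\right)\right) \left(28 + 281\right) = \left(415 - 17\right) 309 = 398 \cdot 309 = 122982$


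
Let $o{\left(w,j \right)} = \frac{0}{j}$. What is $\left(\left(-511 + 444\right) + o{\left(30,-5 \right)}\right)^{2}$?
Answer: $4489$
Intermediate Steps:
$o{\left(w,j \right)} = 0$
$\left(\left(-511 + 444\right) + o{\left(30,-5 \right)}\right)^{2} = \left(\left(-511 + 444\right) + 0\right)^{2} = \left(-67 + 0\right)^{2} = \left(-67\right)^{2} = 4489$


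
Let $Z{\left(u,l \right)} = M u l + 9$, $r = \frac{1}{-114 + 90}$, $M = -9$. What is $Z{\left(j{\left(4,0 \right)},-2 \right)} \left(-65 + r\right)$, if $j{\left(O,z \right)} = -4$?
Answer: $\frac{32781}{8} \approx 4097.6$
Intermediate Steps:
$r = - \frac{1}{24}$ ($r = \frac{1}{-24} = - \frac{1}{24} \approx -0.041667$)
$Z{\left(u,l \right)} = 9 - 9 l u$ ($Z{\left(u,l \right)} = - 9 u l + 9 = - 9 l u + 9 = 9 - 9 l u$)
$Z{\left(j{\left(4,0 \right)},-2 \right)} \left(-65 + r\right) = \left(9 - \left(-18\right) \left(-4\right)\right) \left(-65 - \frac{1}{24}\right) = \left(9 - 72\right) \left(- \frac{1561}{24}\right) = \left(-63\right) \left(- \frac{1561}{24}\right) = \frac{32781}{8}$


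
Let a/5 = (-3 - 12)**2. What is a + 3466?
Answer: 4591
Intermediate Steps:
a = 1125 (a = 5*(-3 - 12)**2 = 5*(-15)**2 = 5*225 = 1125)
a + 3466 = 1125 + 3466 = 4591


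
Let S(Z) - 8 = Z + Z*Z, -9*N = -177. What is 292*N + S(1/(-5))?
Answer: 431288/75 ≈ 5750.5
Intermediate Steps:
N = 59/3 (N = -⅑*(-177) = 59/3 ≈ 19.667)
S(Z) = 8 + Z + Z² (S(Z) = 8 + (Z + Z*Z) = 8 + (Z + Z²) = 8 + Z + Z²)
292*N + S(1/(-5)) = 292*(59/3) + (8 + 1/(-5) + (1/(-5))²) = 17228/3 + (8 - ⅕ + (-⅕)²) = 17228/3 + (8 - ⅕ + 1/25) = 17228/3 + 196/25 = 431288/75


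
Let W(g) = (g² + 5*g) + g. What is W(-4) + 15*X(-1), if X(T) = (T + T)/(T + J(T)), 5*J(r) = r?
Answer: 17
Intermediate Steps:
J(r) = r/5
W(g) = g² + 6*g
X(T) = 5/3 (X(T) = (T + T)/(T + T/5) = (2*T)/((6*T/5)) = (2*T)*(5/(6*T)) = 5/3)
W(-4) + 15*X(-1) = -4*(6 - 4) + 15*(5/3) = -4*2 + 25 = -8 + 25 = 17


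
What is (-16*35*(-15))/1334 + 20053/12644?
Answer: 2292419/290812 ≈ 7.8828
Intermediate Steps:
(-16*35*(-15))/1334 + 20053/12644 = -560*(-15)*(1/1334) + 20053*(1/12644) = 8400*(1/1334) + 20053/12644 = 4200/667 + 20053/12644 = 2292419/290812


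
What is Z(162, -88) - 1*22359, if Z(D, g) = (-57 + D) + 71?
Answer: -22183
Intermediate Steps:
Z(D, g) = 14 + D
Z(162, -88) - 1*22359 = (14 + 162) - 1*22359 = 176 - 22359 = -22183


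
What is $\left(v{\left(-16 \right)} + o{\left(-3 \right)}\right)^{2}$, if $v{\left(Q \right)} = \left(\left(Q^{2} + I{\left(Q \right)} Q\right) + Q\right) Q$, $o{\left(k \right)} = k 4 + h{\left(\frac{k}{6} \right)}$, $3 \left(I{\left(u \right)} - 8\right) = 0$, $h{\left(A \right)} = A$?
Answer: $\frac{13024881}{4} \approx 3.2562 \cdot 10^{6}$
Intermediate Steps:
$I{\left(u \right)} = 8$ ($I{\left(u \right)} = 8 + \frac{1}{3} \cdot 0 = 8 + 0 = 8$)
$o{\left(k \right)} = \frac{25 k}{6}$ ($o{\left(k \right)} = k 4 + \frac{k}{6} = 4 k + k \frac{1}{6} = 4 k + \frac{k}{6} = \frac{25 k}{6}$)
$v{\left(Q \right)} = Q \left(Q^{2} + 9 Q\right)$ ($v{\left(Q \right)} = \left(\left(Q^{2} + 8 Q\right) + Q\right) Q = \left(Q^{2} + 9 Q\right) Q = Q \left(Q^{2} + 9 Q\right)$)
$\left(v{\left(-16 \right)} + o{\left(-3 \right)}\right)^{2} = \left(\left(-16\right)^{2} \left(9 - 16\right) + \frac{25}{6} \left(-3\right)\right)^{2} = \left(256 \left(-7\right) - \frac{25}{2}\right)^{2} = \left(-1792 - \frac{25}{2}\right)^{2} = \left(- \frac{3609}{2}\right)^{2} = \frac{13024881}{4}$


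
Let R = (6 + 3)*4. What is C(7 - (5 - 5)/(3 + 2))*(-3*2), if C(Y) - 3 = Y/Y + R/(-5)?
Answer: 96/5 ≈ 19.200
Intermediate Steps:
R = 36 (R = 9*4 = 36)
C(Y) = -16/5 (C(Y) = 3 + (Y/Y + 36/(-5)) = 3 + (1 + 36*(-⅕)) = 3 + (1 - 36/5) = 3 - 31/5 = -16/5)
C(7 - (5 - 5)/(3 + 2))*(-3*2) = -(-48)*2/5 = -16/5*(-6) = 96/5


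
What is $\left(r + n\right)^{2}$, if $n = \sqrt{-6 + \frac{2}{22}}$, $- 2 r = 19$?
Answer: $\frac{3711}{44} - \frac{19 i \sqrt{715}}{11} \approx 84.341 - 46.186 i$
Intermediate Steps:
$r = - \frac{19}{2}$ ($r = \left(- \frac{1}{2}\right) 19 = - \frac{19}{2} \approx -9.5$)
$n = \frac{i \sqrt{715}}{11}$ ($n = \sqrt{-6 + 2 \cdot \frac{1}{22}} = \sqrt{-6 + \frac{1}{11}} = \sqrt{- \frac{65}{11}} = \frac{i \sqrt{715}}{11} \approx 2.4309 i$)
$\left(r + n\right)^{2} = \left(- \frac{19}{2} + \frac{i \sqrt{715}}{11}\right)^{2}$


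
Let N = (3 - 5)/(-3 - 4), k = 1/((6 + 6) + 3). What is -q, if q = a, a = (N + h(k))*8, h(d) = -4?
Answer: 208/7 ≈ 29.714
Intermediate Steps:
k = 1/15 (k = 1/(12 + 3) = 1/15 ≈ 0.066667)
N = 2/7 (N = -2/(-7) = -2*(-⅐) = 2/7 ≈ 0.28571)
a = -208/7 (a = (2/7 - 4)*8 = -26/7*8 = -208/7 ≈ -29.714)
q = -208/7 ≈ -29.714
-q = -1*(-208/7) = 208/7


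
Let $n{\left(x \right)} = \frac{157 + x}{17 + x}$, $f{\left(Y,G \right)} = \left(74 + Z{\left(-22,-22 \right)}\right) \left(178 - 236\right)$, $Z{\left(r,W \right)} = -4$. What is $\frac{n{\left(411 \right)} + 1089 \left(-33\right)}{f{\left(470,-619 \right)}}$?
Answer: $\frac{3845117}{434420} \approx 8.8512$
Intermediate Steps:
$f{\left(Y,G \right)} = -4060$ ($f{\left(Y,G \right)} = \left(74 - 4\right) \left(178 - 236\right) = 70 \left(-58\right) = -4060$)
$n{\left(x \right)} = \frac{157 + x}{17 + x}$
$\frac{n{\left(411 \right)} + 1089 \left(-33\right)}{f{\left(470,-619 \right)}} = \frac{\frac{157 + 411}{17 + 411} + 1089 \left(-33\right)}{-4060} = \left(\frac{1}{428} \cdot 568 - 35937\right) \left(- \frac{1}{4060}\right) = \left(\frac{142}{107} - 35937\right) \left(- \frac{1}{4060}\right) = \left(- \frac{3845117}{107}\right) \left(- \frac{1}{4060}\right) = \frac{3845117}{434420}$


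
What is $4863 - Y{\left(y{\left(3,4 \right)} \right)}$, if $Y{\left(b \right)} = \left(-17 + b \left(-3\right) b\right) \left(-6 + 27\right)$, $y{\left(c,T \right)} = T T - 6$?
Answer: $11520$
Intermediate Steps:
$y{\left(c,T \right)} = -6 + T^{2}$ ($y{\left(c,T \right)} = T^{2} - 6 = -6 + T^{2}$)
$Y{\left(b \right)} = -357 - 63 b^{2}$ ($Y{\left(b \right)} = \left(-17 + - 3 b b\right) 21 = \left(-17 - 3 b^{2}\right) 21 = -357 - 63 b^{2}$)
$4863 - Y{\left(y{\left(3,4 \right)} \right)} = 4863 - \left(-357 - 63 \left(-6 + 4^{2}\right)^{2}\right) = 4863 - \left(-357 - 63 \left(-6 + 16\right)^{2}\right) = 4863 - \left(-357 - 63 \cdot 10^{2}\right) = 4863 - \left(-357 - 6300\right) = 4863 - -6657 = 4863 + 6657 = 11520$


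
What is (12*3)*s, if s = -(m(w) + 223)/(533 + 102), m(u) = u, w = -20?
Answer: -7308/635 ≈ -11.509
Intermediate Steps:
s = -203/635 (s = -(-20 + 223)/(533 + 102) = -203/635 ≈ -0.31968)
(12*3)*s = (12*3)*(-203/635) = 36*(-203/635) = -7308/635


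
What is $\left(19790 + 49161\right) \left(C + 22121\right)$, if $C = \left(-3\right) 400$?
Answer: $1442523871$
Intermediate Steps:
$C = -1200$
$\left(19790 + 49161\right) \left(C + 22121\right) = \left(19790 + 49161\right) \left(-1200 + 22121\right) = 68951 \cdot 20921 = 1442523871$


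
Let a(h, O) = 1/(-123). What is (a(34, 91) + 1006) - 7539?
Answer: -803560/123 ≈ -6533.0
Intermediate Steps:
a(h, O) = -1/123
(a(34, 91) + 1006) - 7539 = (-1/123 + 1006) - 7539 = 123737/123 - 7539 = -803560/123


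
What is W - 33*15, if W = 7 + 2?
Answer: -486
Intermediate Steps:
W = 9
W - 33*15 = 9 - 33*15 = 9 - 495 = -486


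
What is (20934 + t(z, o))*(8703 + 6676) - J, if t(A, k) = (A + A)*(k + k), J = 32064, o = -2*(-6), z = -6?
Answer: 317482770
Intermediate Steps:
o = 12
t(A, k) = 4*A*k (t(A, k) = (2*A)*(2*k) = 4*A*k)
(20934 + t(z, o))*(8703 + 6676) - J = (20934 + 4*(-6)*12)*(8703 + 6676) - 1*32064 = (20934 - 288)*15379 - 32064 = 20646*15379 - 32064 = 317514834 - 32064 = 317482770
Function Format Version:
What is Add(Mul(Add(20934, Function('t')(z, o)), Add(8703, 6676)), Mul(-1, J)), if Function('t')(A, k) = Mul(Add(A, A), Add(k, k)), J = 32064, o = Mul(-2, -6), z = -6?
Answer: 317482770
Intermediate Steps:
o = 12
Function('t')(A, k) = Mul(4, A, k) (Function('t')(A, k) = Mul(Mul(2, A), Mul(2, k)) = Mul(4, A, k))
Add(Mul(Add(20934, Function('t')(z, o)), Add(8703, 6676)), Mul(-1, J)) = Add(Mul(Add(20934, Mul(4, -6, 12)), Add(8703, 6676)), Mul(-1, 32064)) = Add(Mul(Add(20934, -288), 15379), -32064) = Add(Mul(20646, 15379), -32064) = Add(317514834, -32064) = 317482770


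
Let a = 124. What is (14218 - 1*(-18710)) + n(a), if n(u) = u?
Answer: 33052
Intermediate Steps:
(14218 - 1*(-18710)) + n(a) = (14218 - 1*(-18710)) + 124 = (14218 + 18710) + 124 = 32928 + 124 = 33052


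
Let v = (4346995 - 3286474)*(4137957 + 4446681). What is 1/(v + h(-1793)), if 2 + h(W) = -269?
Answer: 1/9104188876127 ≈ 1.0984e-13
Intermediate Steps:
h(W) = -271 (h(W) = -2 - 269 = -271)
v = 9104188876398 (v = 1060521*8584638 = 9104188876398)
1/(v + h(-1793)) = 1/(9104188876398 - 271) = 1/9104188876127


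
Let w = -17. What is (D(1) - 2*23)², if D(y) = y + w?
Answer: 3844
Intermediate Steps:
D(y) = -17 + y (D(y) = y - 17 = -17 + y)
(D(1) - 2*23)² = ((-17 + 1) - 2*23)² = (-16 - 46)² = (-62)² = 3844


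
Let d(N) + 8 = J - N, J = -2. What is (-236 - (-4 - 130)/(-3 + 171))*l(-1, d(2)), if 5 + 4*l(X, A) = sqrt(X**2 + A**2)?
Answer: 98785/336 - 19757*sqrt(145)/336 ≈ -414.05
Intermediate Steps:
d(N) = -10 - N (d(N) = -8 + (-2 - N) = -10 - N)
l(X, A) = -5/4 + sqrt(A**2 + X**2)/4 (l(X, A) = -5/4 + sqrt(X**2 + A**2)/4 = -5/4 + sqrt(A**2 + X**2)/4)
(-236 - (-4 - 130)/(-3 + 171))*l(-1, d(2)) = (-236 - (-4 - 130)/(-3 + 171))*(-5/4 + sqrt((-10 - 1*2)**2 + (-1)**2)/4) = (-236 - (-134)/168)*(-5/4 + sqrt((-10 - 2)**2 + 1)/4) = (-236 - (-134)/168)*(-5/4 + sqrt((-12)**2 + 1)/4) = (-236 - 1*(-67/84))*(-5/4 + sqrt(144 + 1)/4) = (-236 + 67/84)*(-5/4 + sqrt(145)/4) = -19757*(-5/4 + sqrt(145)/4)/84 = 98785/336 - 19757*sqrt(145)/336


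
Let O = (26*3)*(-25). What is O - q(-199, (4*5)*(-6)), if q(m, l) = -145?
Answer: -1805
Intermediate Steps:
O = -1950 (O = 78*(-25) = -1950)
O - q(-199, (4*5)*(-6)) = -1950 - 1*(-145) = -1950 + 145 = -1805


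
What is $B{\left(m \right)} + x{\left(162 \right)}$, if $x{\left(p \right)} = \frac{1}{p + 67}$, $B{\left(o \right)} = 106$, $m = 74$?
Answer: $\frac{24275}{229} \approx 106.0$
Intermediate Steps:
$x{\left(p \right)} = \frac{1}{67 + p}$
$B{\left(m \right)} + x{\left(162 \right)} = 106 + \frac{1}{67 + 162} = 106 + \frac{1}{229} = \frac{24275}{229}$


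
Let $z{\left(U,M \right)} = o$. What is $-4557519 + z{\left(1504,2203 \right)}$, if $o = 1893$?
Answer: $-4555626$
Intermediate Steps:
$z{\left(U,M \right)} = 1893$
$-4557519 + z{\left(1504,2203 \right)} = -4557519 + 1893 = -4555626$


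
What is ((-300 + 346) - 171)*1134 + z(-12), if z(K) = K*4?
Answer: -141798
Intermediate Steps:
z(K) = 4*K
((-300 + 346) - 171)*1134 + z(-12) = ((-300 + 346) - 171)*1134 + 4*(-12) = (46 - 171)*1134 - 48 = -125*1134 - 48 = -141750 - 48 = -141798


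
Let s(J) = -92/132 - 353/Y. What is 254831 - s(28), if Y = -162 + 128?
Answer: 285909515/1122 ≈ 2.5482e+5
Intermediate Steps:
Y = -34
s(J) = 10867/1122 (s(J) = -92/132 - 353/(-34) = -92*1/132 - 353*(-1/34) = -23/33 + 353/34 = 10867/1122)
254831 - s(28) = 254831 - 1*10867/1122 = 254831 - 10867/1122 = 285909515/1122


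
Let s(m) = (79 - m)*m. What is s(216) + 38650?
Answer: 9058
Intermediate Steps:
s(m) = m*(79 - m)
s(216) + 38650 = 216*(79 - 1*216) + 38650 = 216*(79 - 216) + 38650 = 216*(-137) + 38650 = -29592 + 38650 = 9058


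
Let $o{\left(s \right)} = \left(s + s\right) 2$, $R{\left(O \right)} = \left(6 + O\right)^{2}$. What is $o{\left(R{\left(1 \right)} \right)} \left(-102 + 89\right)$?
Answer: $-2548$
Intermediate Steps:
$o{\left(s \right)} = 4 s$ ($o{\left(s \right)} = 2 s 2 = 4 s$)
$o{\left(R{\left(1 \right)} \right)} \left(-102 + 89\right) = 4 \left(6 + 1\right)^{2} \left(-102 + 89\right) = 4 \cdot 7^{2} \left(-13\right) = 4 \cdot 49 \left(-13\right) = 196 \left(-13\right) = -2548$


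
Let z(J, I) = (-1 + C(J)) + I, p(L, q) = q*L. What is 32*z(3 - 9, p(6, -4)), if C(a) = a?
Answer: -992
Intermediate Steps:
p(L, q) = L*q
z(J, I) = -1 + I + J (z(J, I) = (-1 + J) + I = -1 + I + J)
32*z(3 - 9, p(6, -4)) = 32*(-1 + 6*(-4) + (3 - 9)) = 32*(-1 - 24 - 6) = 32*(-31) = -992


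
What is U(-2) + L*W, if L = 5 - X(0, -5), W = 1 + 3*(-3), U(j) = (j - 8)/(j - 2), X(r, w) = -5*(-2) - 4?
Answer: 21/2 ≈ 10.500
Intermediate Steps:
X(r, w) = 6 (X(r, w) = 10 - 4 = 6)
U(j) = (-8 + j)/(-2 + j)
W = -8 (W = 1 - 9 = -8)
L = -1 (L = 5 - 1*6 = 5 - 6 = -1)
U(-2) + L*W = (-8 - 2)/(-2 - 2) - 1*(-8) = -10/(-4) + 8 = -1/4*(-10) + 8 = 5/2 + 8 = 21/2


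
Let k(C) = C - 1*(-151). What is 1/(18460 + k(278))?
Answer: 1/18889 ≈ 5.2941e-5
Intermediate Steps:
k(C) = 151 + C (k(C) = C + 151 = 151 + C)
1/(18460 + k(278)) = 1/(18460 + (151 + 278)) = 1/(18460 + 429) = 1/18889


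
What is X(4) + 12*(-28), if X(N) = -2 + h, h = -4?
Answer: -342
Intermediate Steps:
X(N) = -6 (X(N) = -2 - 4 = -6)
X(4) + 12*(-28) = -6 + 12*(-28) = -6 - 336 = -342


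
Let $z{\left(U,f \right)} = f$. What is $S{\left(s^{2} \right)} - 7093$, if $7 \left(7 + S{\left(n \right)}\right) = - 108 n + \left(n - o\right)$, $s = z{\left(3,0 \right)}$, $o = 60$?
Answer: $- \frac{49760}{7} \approx -7108.6$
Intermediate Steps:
$s = 0$
$S{\left(n \right)} = - \frac{109}{7} - \frac{107 n}{7}$ ($S{\left(n \right)} = -7 + \frac{- 108 n + \left(n - 60\right)}{7} = -7 + \frac{- 108 n + \left(-60 + n\right)}{7} = -7 + \frac{-60 - 107 n}{7} = -7 - \left(\frac{60}{7} + \frac{107 n}{7}\right) = - \frac{109}{7} - \frac{107 n}{7}$)
$S{\left(s^{2} \right)} - 7093 = \left(- \frac{109}{7} - \frac{107 \cdot 0^{2}}{7}\right) - 7093 = \left(- \frac{109}{7} - 0\right) - 7093 = \left(- \frac{109}{7} + 0\right) - 7093 = - \frac{109}{7} - 7093 = - \frac{49760}{7}$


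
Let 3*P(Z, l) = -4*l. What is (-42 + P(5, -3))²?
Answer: 1444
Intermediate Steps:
P(Z, l) = -4*l/3 (P(Z, l) = (-4*l)/3 = -4*l/3)
(-42 + P(5, -3))² = (-42 - 4/3*(-3))² = (-42 + 4)² = (-38)² = 1444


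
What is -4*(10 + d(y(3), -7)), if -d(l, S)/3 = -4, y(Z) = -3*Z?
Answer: -88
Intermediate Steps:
d(l, S) = 12 (d(l, S) = -3*(-4) = 12)
-4*(10 + d(y(3), -7)) = -4*(10 + 12) = -4*22 = -88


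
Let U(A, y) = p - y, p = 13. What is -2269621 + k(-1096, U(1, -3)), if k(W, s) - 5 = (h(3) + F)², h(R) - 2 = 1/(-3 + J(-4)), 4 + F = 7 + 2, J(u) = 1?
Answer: -9078295/4 ≈ -2.2696e+6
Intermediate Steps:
U(A, y) = 13 - y
F = 5 (F = -4 + (7 + 2) = -4 + 9 = 5)
h(R) = 3/2 (h(R) = 2 + 1/(-3 + 1) = 2 + 1/(-2) = 2 - ½ = 3/2)
k(W, s) = 189/4 (k(W, s) = 5 + (3/2 + 5)² = 5 + (13/2)² = 5 + 169/4 = 189/4)
-2269621 + k(-1096, U(1, -3)) = -2269621 + 189/4 = -9078295/4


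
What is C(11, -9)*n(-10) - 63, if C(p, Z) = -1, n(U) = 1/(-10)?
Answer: -629/10 ≈ -62.900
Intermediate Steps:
n(U) = -⅒ (n(U) = 1*(-⅒) = -⅒)
C(11, -9)*n(-10) - 63 = -1*(-⅒) - 63 = ⅒ - 63 = -629/10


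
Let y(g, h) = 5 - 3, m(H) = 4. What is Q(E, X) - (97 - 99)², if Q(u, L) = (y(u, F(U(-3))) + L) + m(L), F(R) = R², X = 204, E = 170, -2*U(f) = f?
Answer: 206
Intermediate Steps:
U(f) = -f/2
y(g, h) = 2
Q(u, L) = 6 + L (Q(u, L) = (2 + L) + 4 = 6 + L)
Q(E, X) - (97 - 99)² = (6 + 204) - (97 - 99)² = 210 - 1*(-2)² = 210 - 1*4 = 210 - 4 = 206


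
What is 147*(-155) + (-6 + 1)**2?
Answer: -22760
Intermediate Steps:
147*(-155) + (-6 + 1)**2 = -22785 + (-5)**2 = -22785 + 25 = -22760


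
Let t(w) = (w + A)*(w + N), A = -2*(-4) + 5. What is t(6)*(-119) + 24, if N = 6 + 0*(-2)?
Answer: -27108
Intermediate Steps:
N = 6 (N = 6 + 0 = 6)
A = 13 (A = 8 + 5 = 13)
t(w) = (6 + w)*(13 + w) (t(w) = (w + 13)*(w + 6) = (13 + w)*(6 + w) = (6 + w)*(13 + w))
t(6)*(-119) + 24 = (78 + 6² + 19*6)*(-119) + 24 = (78 + 36 + 114)*(-119) + 24 = 228*(-119) + 24 = -27132 + 24 = -27108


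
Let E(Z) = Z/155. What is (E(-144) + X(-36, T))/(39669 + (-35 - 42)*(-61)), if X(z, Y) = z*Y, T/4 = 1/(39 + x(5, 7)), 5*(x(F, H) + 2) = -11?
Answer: -11388/99712585 ≈ -0.00011421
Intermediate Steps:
x(F, H) = -21/5 (x(F, H) = -2 + (⅕)*(-11) = -2 - 11/5 = -21/5)
T = 10/87 (T = 4/(39 - 21/5) = 4/(174/5) = 4*(5/174) = 10/87 ≈ 0.11494)
X(z, Y) = Y*z
E(Z) = Z/155 (E(Z) = Z*(1/155) = Z/155)
(E(-144) + X(-36, T))/(39669 + (-35 - 42)*(-61)) = ((1/155)*(-144) + (10/87)*(-36))/(39669 + (-35 - 42)*(-61)) = (-144/155 - 120/29)/(39669 - 77*(-61)) = -22776/(4495*(39669 + 4697)) = -22776/4495/44366 = -22776/4495*1/44366 = -11388/99712585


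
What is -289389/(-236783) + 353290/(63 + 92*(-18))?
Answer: -83192069393/377195319 ≈ -220.55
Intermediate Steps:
-289389/(-236783) + 353290/(63 + 92*(-18)) = -289389*(-1/236783) + 353290/(63 - 1656) = 289389/236783 + 353290/(-1593) = 289389/236783 + 353290*(-1/1593) = 289389/236783 - 353290/1593 = -83192069393/377195319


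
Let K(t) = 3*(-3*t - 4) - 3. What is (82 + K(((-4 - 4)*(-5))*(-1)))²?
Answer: 182329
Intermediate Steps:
K(t) = -15 - 9*t (K(t) = 3*(-4 - 3*t) - 3 = (-12 - 9*t) - 3 = -15 - 9*t)
(82 + K(((-4 - 4)*(-5))*(-1)))² = (82 + (-15 - 9*(-4 - 4)*(-5)*(-1)))² = (82 + (-15 - 9*(-8*(-5))*(-1)))² = (82 + (-15 - 360*(-1)))² = (82 + (-15 - 9*(-40)))² = (82 + (-15 + 360))² = (82 + 345)² = 427² = 182329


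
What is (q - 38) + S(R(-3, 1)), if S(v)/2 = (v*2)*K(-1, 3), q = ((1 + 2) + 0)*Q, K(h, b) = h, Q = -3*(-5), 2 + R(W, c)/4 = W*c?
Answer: 87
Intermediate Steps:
R(W, c) = -8 + 4*W*c (R(W, c) = -8 + 4*(W*c) = -8 + 4*W*c)
Q = 15
q = 45 (q = ((1 + 2) + 0)*15 = (3 + 0)*15 = 3*15 = 45)
S(v) = -4*v (S(v) = 2*((v*2)*(-1)) = 2*((2*v)*(-1)) = 2*(-2*v) = -4*v)
(q - 38) + S(R(-3, 1)) = (45 - 38) - 4*(-8 + 4*(-3)*1) = 7 - 4*(-8 - 12) = 7 - 4*(-20) = 7 + 80 = 87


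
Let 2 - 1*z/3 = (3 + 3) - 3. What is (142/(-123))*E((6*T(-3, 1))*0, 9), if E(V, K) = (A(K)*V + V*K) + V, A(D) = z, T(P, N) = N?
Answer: 0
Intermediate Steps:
z = -3 (z = 6 - 3*((3 + 3) - 3) = 6 - 3*(6 - 3) = 6 - 3*3 = 6 - 9 = -3)
A(D) = -3
E(V, K) = -2*V + K*V (E(V, K) = (-3*V + V*K) + V = (-3*V + K*V) + V = -2*V + K*V)
(142/(-123))*E((6*T(-3, 1))*0, 9) = (142/(-123))*(((6*1)*0)*(-2 + 9)) = (142*(-1/123))*((6*0)*7) = -0*7 = -142/123*0 = 0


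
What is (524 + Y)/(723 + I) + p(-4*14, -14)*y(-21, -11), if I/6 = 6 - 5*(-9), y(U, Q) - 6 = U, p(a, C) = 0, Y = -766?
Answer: -242/1029 ≈ -0.23518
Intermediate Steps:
y(U, Q) = 6 + U
I = 306 (I = 6*(6 - 5*(-9)) = 6*(6 + 45) = 6*51 = 306)
(524 + Y)/(723 + I) + p(-4*14, -14)*y(-21, -11) = (524 - 766)/(723 + 306) + 0*(6 - 21) = -242/1029 + 0*(-15) = -242*1/1029 + 0 = -242/1029 + 0 = -242/1029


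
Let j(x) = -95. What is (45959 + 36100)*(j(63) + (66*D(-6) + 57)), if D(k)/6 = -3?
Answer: -100604334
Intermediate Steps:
D(k) = -18 (D(k) = 6*(-3) = -18)
(45959 + 36100)*(j(63) + (66*D(-6) + 57)) = (45959 + 36100)*(-95 + (66*(-18) + 57)) = 82059*(-95 + (-1188 + 57)) = 82059*(-95 - 1131) = 82059*(-1226) = -100604334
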